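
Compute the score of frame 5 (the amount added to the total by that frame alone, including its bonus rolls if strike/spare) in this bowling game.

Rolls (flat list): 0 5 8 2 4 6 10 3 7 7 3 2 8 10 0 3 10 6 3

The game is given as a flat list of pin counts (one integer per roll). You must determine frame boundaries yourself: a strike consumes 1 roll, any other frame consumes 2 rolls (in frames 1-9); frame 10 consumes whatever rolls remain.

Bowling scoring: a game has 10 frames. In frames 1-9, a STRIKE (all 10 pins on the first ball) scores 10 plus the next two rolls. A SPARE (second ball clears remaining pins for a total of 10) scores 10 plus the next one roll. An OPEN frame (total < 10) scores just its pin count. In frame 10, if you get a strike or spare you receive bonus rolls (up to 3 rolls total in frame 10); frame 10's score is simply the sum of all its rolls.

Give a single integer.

Frame 1: OPEN (0+5=5). Cumulative: 5
Frame 2: SPARE (8+2=10). 10 + next roll (4) = 14. Cumulative: 19
Frame 3: SPARE (4+6=10). 10 + next roll (10) = 20. Cumulative: 39
Frame 4: STRIKE. 10 + next two rolls (3+7) = 20. Cumulative: 59
Frame 5: SPARE (3+7=10). 10 + next roll (7) = 17. Cumulative: 76
Frame 6: SPARE (7+3=10). 10 + next roll (2) = 12. Cumulative: 88
Frame 7: SPARE (2+8=10). 10 + next roll (10) = 20. Cumulative: 108

Answer: 17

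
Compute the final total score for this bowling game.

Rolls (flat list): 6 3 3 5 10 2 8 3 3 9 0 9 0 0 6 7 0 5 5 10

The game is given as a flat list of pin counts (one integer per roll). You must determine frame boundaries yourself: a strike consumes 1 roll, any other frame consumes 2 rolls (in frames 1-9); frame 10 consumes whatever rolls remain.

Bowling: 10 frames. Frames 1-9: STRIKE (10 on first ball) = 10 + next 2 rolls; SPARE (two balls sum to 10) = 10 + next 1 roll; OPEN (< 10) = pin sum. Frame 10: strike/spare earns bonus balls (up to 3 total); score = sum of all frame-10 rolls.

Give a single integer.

Answer: 107

Derivation:
Frame 1: OPEN (6+3=9). Cumulative: 9
Frame 2: OPEN (3+5=8). Cumulative: 17
Frame 3: STRIKE. 10 + next two rolls (2+8) = 20. Cumulative: 37
Frame 4: SPARE (2+8=10). 10 + next roll (3) = 13. Cumulative: 50
Frame 5: OPEN (3+3=6). Cumulative: 56
Frame 6: OPEN (9+0=9). Cumulative: 65
Frame 7: OPEN (9+0=9). Cumulative: 74
Frame 8: OPEN (0+6=6). Cumulative: 80
Frame 9: OPEN (7+0=7). Cumulative: 87
Frame 10: SPARE. Sum of all frame-10 rolls (5+5+10) = 20. Cumulative: 107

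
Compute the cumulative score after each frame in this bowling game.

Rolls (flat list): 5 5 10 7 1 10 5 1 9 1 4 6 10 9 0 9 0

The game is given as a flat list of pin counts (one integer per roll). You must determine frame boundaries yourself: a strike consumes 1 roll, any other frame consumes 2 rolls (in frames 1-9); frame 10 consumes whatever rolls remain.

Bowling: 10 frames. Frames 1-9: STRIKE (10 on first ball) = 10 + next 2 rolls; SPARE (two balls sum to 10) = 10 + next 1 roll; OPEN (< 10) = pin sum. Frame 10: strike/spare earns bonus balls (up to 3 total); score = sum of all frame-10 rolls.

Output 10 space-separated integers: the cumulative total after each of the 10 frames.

Frame 1: SPARE (5+5=10). 10 + next roll (10) = 20. Cumulative: 20
Frame 2: STRIKE. 10 + next two rolls (7+1) = 18. Cumulative: 38
Frame 3: OPEN (7+1=8). Cumulative: 46
Frame 4: STRIKE. 10 + next two rolls (5+1) = 16. Cumulative: 62
Frame 5: OPEN (5+1=6). Cumulative: 68
Frame 6: SPARE (9+1=10). 10 + next roll (4) = 14. Cumulative: 82
Frame 7: SPARE (4+6=10). 10 + next roll (10) = 20. Cumulative: 102
Frame 8: STRIKE. 10 + next two rolls (9+0) = 19. Cumulative: 121
Frame 9: OPEN (9+0=9). Cumulative: 130
Frame 10: OPEN. Sum of all frame-10 rolls (9+0) = 9. Cumulative: 139

Answer: 20 38 46 62 68 82 102 121 130 139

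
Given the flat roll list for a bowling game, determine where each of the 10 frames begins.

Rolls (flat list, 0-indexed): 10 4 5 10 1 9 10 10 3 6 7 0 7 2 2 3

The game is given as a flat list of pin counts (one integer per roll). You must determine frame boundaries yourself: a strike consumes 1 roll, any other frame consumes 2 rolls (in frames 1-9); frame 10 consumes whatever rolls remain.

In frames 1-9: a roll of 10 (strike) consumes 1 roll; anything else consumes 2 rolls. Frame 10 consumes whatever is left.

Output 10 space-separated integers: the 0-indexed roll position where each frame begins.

Answer: 0 1 3 4 6 7 8 10 12 14

Derivation:
Frame 1 starts at roll index 0: roll=10 (strike), consumes 1 roll
Frame 2 starts at roll index 1: rolls=4,5 (sum=9), consumes 2 rolls
Frame 3 starts at roll index 3: roll=10 (strike), consumes 1 roll
Frame 4 starts at roll index 4: rolls=1,9 (sum=10), consumes 2 rolls
Frame 5 starts at roll index 6: roll=10 (strike), consumes 1 roll
Frame 6 starts at roll index 7: roll=10 (strike), consumes 1 roll
Frame 7 starts at roll index 8: rolls=3,6 (sum=9), consumes 2 rolls
Frame 8 starts at roll index 10: rolls=7,0 (sum=7), consumes 2 rolls
Frame 9 starts at roll index 12: rolls=7,2 (sum=9), consumes 2 rolls
Frame 10 starts at roll index 14: 2 remaining rolls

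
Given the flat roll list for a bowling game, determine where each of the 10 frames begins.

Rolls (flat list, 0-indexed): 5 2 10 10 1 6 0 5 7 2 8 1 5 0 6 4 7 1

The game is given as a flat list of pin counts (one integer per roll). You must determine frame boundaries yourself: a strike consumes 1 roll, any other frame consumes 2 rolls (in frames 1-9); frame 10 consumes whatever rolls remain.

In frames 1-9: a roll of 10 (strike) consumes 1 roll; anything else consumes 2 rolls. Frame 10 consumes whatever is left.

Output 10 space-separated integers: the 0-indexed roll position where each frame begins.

Frame 1 starts at roll index 0: rolls=5,2 (sum=7), consumes 2 rolls
Frame 2 starts at roll index 2: roll=10 (strike), consumes 1 roll
Frame 3 starts at roll index 3: roll=10 (strike), consumes 1 roll
Frame 4 starts at roll index 4: rolls=1,6 (sum=7), consumes 2 rolls
Frame 5 starts at roll index 6: rolls=0,5 (sum=5), consumes 2 rolls
Frame 6 starts at roll index 8: rolls=7,2 (sum=9), consumes 2 rolls
Frame 7 starts at roll index 10: rolls=8,1 (sum=9), consumes 2 rolls
Frame 8 starts at roll index 12: rolls=5,0 (sum=5), consumes 2 rolls
Frame 9 starts at roll index 14: rolls=6,4 (sum=10), consumes 2 rolls
Frame 10 starts at roll index 16: 2 remaining rolls

Answer: 0 2 3 4 6 8 10 12 14 16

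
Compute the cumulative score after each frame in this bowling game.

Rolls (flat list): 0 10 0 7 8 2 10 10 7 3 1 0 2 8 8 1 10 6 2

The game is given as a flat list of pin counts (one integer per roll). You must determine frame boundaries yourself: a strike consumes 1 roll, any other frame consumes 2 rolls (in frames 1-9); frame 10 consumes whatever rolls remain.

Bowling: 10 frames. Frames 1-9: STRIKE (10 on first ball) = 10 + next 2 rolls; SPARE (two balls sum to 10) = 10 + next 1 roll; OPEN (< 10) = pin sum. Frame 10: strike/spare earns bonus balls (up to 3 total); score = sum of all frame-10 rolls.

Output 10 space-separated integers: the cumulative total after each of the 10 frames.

Answer: 10 17 37 64 84 95 96 114 123 141

Derivation:
Frame 1: SPARE (0+10=10). 10 + next roll (0) = 10. Cumulative: 10
Frame 2: OPEN (0+7=7). Cumulative: 17
Frame 3: SPARE (8+2=10). 10 + next roll (10) = 20. Cumulative: 37
Frame 4: STRIKE. 10 + next two rolls (10+7) = 27. Cumulative: 64
Frame 5: STRIKE. 10 + next two rolls (7+3) = 20. Cumulative: 84
Frame 6: SPARE (7+3=10). 10 + next roll (1) = 11. Cumulative: 95
Frame 7: OPEN (1+0=1). Cumulative: 96
Frame 8: SPARE (2+8=10). 10 + next roll (8) = 18. Cumulative: 114
Frame 9: OPEN (8+1=9). Cumulative: 123
Frame 10: STRIKE. Sum of all frame-10 rolls (10+6+2) = 18. Cumulative: 141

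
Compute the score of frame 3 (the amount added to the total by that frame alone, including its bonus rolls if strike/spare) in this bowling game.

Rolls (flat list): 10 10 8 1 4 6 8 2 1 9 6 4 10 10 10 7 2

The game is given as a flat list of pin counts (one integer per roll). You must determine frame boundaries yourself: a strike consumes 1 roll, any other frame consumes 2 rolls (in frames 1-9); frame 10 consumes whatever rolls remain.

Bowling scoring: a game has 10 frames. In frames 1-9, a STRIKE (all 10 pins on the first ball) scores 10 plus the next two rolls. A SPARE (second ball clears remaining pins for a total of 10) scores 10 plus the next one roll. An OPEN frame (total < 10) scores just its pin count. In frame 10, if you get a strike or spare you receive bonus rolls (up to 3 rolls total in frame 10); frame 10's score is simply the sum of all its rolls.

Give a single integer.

Frame 1: STRIKE. 10 + next two rolls (10+8) = 28. Cumulative: 28
Frame 2: STRIKE. 10 + next two rolls (8+1) = 19. Cumulative: 47
Frame 3: OPEN (8+1=9). Cumulative: 56
Frame 4: SPARE (4+6=10). 10 + next roll (8) = 18. Cumulative: 74
Frame 5: SPARE (8+2=10). 10 + next roll (1) = 11. Cumulative: 85

Answer: 9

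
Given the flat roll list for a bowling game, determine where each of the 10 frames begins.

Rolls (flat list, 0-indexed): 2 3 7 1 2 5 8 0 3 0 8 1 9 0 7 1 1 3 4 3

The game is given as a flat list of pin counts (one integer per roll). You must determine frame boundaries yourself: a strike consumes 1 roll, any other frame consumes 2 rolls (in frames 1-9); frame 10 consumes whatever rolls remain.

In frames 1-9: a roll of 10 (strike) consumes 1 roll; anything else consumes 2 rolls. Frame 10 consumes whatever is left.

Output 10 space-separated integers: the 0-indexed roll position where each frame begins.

Frame 1 starts at roll index 0: rolls=2,3 (sum=5), consumes 2 rolls
Frame 2 starts at roll index 2: rolls=7,1 (sum=8), consumes 2 rolls
Frame 3 starts at roll index 4: rolls=2,5 (sum=7), consumes 2 rolls
Frame 4 starts at roll index 6: rolls=8,0 (sum=8), consumes 2 rolls
Frame 5 starts at roll index 8: rolls=3,0 (sum=3), consumes 2 rolls
Frame 6 starts at roll index 10: rolls=8,1 (sum=9), consumes 2 rolls
Frame 7 starts at roll index 12: rolls=9,0 (sum=9), consumes 2 rolls
Frame 8 starts at roll index 14: rolls=7,1 (sum=8), consumes 2 rolls
Frame 9 starts at roll index 16: rolls=1,3 (sum=4), consumes 2 rolls
Frame 10 starts at roll index 18: 2 remaining rolls

Answer: 0 2 4 6 8 10 12 14 16 18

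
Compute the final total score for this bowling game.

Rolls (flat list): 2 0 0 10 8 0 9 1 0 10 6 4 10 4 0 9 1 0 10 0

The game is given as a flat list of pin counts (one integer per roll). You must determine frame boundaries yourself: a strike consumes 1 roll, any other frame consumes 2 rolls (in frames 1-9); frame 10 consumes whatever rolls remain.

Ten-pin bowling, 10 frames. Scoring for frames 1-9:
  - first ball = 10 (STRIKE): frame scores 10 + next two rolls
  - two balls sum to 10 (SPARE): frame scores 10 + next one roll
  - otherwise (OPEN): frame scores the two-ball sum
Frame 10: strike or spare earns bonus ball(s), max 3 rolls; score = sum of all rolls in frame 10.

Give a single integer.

Answer: 112

Derivation:
Frame 1: OPEN (2+0=2). Cumulative: 2
Frame 2: SPARE (0+10=10). 10 + next roll (8) = 18. Cumulative: 20
Frame 3: OPEN (8+0=8). Cumulative: 28
Frame 4: SPARE (9+1=10). 10 + next roll (0) = 10. Cumulative: 38
Frame 5: SPARE (0+10=10). 10 + next roll (6) = 16. Cumulative: 54
Frame 6: SPARE (6+4=10). 10 + next roll (10) = 20. Cumulative: 74
Frame 7: STRIKE. 10 + next two rolls (4+0) = 14. Cumulative: 88
Frame 8: OPEN (4+0=4). Cumulative: 92
Frame 9: SPARE (9+1=10). 10 + next roll (0) = 10. Cumulative: 102
Frame 10: SPARE. Sum of all frame-10 rolls (0+10+0) = 10. Cumulative: 112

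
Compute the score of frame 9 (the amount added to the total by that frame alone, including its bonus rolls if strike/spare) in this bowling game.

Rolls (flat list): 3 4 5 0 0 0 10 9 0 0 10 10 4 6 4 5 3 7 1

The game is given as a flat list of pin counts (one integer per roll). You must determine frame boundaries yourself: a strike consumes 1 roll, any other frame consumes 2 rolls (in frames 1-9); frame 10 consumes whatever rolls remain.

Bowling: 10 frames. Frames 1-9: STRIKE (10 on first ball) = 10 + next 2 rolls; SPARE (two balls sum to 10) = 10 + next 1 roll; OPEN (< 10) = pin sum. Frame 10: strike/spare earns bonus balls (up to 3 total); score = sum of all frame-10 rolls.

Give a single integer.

Answer: 9

Derivation:
Frame 1: OPEN (3+4=7). Cumulative: 7
Frame 2: OPEN (5+0=5). Cumulative: 12
Frame 3: OPEN (0+0=0). Cumulative: 12
Frame 4: STRIKE. 10 + next two rolls (9+0) = 19. Cumulative: 31
Frame 5: OPEN (9+0=9). Cumulative: 40
Frame 6: SPARE (0+10=10). 10 + next roll (10) = 20. Cumulative: 60
Frame 7: STRIKE. 10 + next two rolls (4+6) = 20. Cumulative: 80
Frame 8: SPARE (4+6=10). 10 + next roll (4) = 14. Cumulative: 94
Frame 9: OPEN (4+5=9). Cumulative: 103
Frame 10: SPARE. Sum of all frame-10 rolls (3+7+1) = 11. Cumulative: 114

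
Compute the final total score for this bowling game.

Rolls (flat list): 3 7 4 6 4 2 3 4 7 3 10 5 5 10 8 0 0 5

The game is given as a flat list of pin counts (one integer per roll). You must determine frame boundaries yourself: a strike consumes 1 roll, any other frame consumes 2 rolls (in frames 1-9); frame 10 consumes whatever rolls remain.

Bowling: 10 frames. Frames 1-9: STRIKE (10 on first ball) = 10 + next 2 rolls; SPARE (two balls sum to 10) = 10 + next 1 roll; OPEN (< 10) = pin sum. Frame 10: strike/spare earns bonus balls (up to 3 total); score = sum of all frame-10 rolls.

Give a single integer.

Answer: 132

Derivation:
Frame 1: SPARE (3+7=10). 10 + next roll (4) = 14. Cumulative: 14
Frame 2: SPARE (4+6=10). 10 + next roll (4) = 14. Cumulative: 28
Frame 3: OPEN (4+2=6). Cumulative: 34
Frame 4: OPEN (3+4=7). Cumulative: 41
Frame 5: SPARE (7+3=10). 10 + next roll (10) = 20. Cumulative: 61
Frame 6: STRIKE. 10 + next two rolls (5+5) = 20. Cumulative: 81
Frame 7: SPARE (5+5=10). 10 + next roll (10) = 20. Cumulative: 101
Frame 8: STRIKE. 10 + next two rolls (8+0) = 18. Cumulative: 119
Frame 9: OPEN (8+0=8). Cumulative: 127
Frame 10: OPEN. Sum of all frame-10 rolls (0+5) = 5. Cumulative: 132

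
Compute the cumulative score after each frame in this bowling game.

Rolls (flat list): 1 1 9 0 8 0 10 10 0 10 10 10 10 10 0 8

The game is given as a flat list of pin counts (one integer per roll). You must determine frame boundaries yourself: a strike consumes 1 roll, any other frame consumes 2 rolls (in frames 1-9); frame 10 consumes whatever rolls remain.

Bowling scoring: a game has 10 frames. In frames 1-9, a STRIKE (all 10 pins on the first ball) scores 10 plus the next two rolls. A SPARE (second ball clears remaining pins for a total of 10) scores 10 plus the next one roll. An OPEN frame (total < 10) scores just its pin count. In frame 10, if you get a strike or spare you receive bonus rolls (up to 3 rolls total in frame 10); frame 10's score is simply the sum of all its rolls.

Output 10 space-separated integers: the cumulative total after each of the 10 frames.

Frame 1: OPEN (1+1=2). Cumulative: 2
Frame 2: OPEN (9+0=9). Cumulative: 11
Frame 3: OPEN (8+0=8). Cumulative: 19
Frame 4: STRIKE. 10 + next two rolls (10+0) = 20. Cumulative: 39
Frame 5: STRIKE. 10 + next two rolls (0+10) = 20. Cumulative: 59
Frame 6: SPARE (0+10=10). 10 + next roll (10) = 20. Cumulative: 79
Frame 7: STRIKE. 10 + next two rolls (10+10) = 30. Cumulative: 109
Frame 8: STRIKE. 10 + next two rolls (10+10) = 30. Cumulative: 139
Frame 9: STRIKE. 10 + next two rolls (10+0) = 20. Cumulative: 159
Frame 10: STRIKE. Sum of all frame-10 rolls (10+0+8) = 18. Cumulative: 177

Answer: 2 11 19 39 59 79 109 139 159 177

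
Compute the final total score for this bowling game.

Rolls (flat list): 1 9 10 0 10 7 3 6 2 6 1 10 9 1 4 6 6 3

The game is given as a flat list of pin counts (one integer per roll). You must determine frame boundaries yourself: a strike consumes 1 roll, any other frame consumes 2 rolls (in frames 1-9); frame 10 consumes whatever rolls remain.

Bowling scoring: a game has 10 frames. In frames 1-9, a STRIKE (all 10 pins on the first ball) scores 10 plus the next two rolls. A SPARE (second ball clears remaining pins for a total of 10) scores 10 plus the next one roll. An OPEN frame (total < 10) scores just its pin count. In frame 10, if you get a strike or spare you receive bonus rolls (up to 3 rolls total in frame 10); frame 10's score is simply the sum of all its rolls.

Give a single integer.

Frame 1: SPARE (1+9=10). 10 + next roll (10) = 20. Cumulative: 20
Frame 2: STRIKE. 10 + next two rolls (0+10) = 20. Cumulative: 40
Frame 3: SPARE (0+10=10). 10 + next roll (7) = 17. Cumulative: 57
Frame 4: SPARE (7+3=10). 10 + next roll (6) = 16. Cumulative: 73
Frame 5: OPEN (6+2=8). Cumulative: 81
Frame 6: OPEN (6+1=7). Cumulative: 88
Frame 7: STRIKE. 10 + next two rolls (9+1) = 20. Cumulative: 108
Frame 8: SPARE (9+1=10). 10 + next roll (4) = 14. Cumulative: 122
Frame 9: SPARE (4+6=10). 10 + next roll (6) = 16. Cumulative: 138
Frame 10: OPEN. Sum of all frame-10 rolls (6+3) = 9. Cumulative: 147

Answer: 147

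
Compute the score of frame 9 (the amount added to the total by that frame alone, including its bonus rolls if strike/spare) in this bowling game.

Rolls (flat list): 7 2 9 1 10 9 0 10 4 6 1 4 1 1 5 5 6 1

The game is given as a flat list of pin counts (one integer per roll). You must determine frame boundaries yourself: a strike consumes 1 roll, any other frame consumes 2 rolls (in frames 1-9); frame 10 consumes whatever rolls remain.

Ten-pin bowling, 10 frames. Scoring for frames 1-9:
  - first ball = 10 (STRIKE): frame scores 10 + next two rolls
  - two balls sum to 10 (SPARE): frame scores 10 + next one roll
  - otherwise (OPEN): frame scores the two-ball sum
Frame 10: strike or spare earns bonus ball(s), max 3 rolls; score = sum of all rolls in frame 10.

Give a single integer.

Frame 1: OPEN (7+2=9). Cumulative: 9
Frame 2: SPARE (9+1=10). 10 + next roll (10) = 20. Cumulative: 29
Frame 3: STRIKE. 10 + next two rolls (9+0) = 19. Cumulative: 48
Frame 4: OPEN (9+0=9). Cumulative: 57
Frame 5: STRIKE. 10 + next two rolls (4+6) = 20. Cumulative: 77
Frame 6: SPARE (4+6=10). 10 + next roll (1) = 11. Cumulative: 88
Frame 7: OPEN (1+4=5). Cumulative: 93
Frame 8: OPEN (1+1=2). Cumulative: 95
Frame 9: SPARE (5+5=10). 10 + next roll (6) = 16. Cumulative: 111
Frame 10: OPEN. Sum of all frame-10 rolls (6+1) = 7. Cumulative: 118

Answer: 16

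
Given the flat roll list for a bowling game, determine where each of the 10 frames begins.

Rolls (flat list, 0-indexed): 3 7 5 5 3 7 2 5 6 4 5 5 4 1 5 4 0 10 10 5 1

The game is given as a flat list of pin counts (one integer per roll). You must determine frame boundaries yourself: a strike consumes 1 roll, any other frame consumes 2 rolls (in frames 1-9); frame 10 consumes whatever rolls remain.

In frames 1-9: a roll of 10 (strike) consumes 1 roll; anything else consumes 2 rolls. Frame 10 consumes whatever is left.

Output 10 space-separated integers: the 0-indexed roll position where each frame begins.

Frame 1 starts at roll index 0: rolls=3,7 (sum=10), consumes 2 rolls
Frame 2 starts at roll index 2: rolls=5,5 (sum=10), consumes 2 rolls
Frame 3 starts at roll index 4: rolls=3,7 (sum=10), consumes 2 rolls
Frame 4 starts at roll index 6: rolls=2,5 (sum=7), consumes 2 rolls
Frame 5 starts at roll index 8: rolls=6,4 (sum=10), consumes 2 rolls
Frame 6 starts at roll index 10: rolls=5,5 (sum=10), consumes 2 rolls
Frame 7 starts at roll index 12: rolls=4,1 (sum=5), consumes 2 rolls
Frame 8 starts at roll index 14: rolls=5,4 (sum=9), consumes 2 rolls
Frame 9 starts at roll index 16: rolls=0,10 (sum=10), consumes 2 rolls
Frame 10 starts at roll index 18: 3 remaining rolls

Answer: 0 2 4 6 8 10 12 14 16 18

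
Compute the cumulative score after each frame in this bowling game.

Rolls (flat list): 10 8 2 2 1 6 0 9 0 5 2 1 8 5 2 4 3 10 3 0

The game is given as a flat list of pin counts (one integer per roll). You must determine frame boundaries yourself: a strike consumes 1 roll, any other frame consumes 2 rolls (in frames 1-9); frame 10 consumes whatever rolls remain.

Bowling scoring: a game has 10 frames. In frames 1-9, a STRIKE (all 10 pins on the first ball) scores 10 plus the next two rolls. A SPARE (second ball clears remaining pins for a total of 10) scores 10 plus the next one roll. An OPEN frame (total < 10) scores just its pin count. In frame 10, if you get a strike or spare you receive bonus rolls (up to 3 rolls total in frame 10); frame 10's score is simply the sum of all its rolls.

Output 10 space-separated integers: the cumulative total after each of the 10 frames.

Answer: 20 32 35 41 50 57 66 73 80 93

Derivation:
Frame 1: STRIKE. 10 + next two rolls (8+2) = 20. Cumulative: 20
Frame 2: SPARE (8+2=10). 10 + next roll (2) = 12. Cumulative: 32
Frame 3: OPEN (2+1=3). Cumulative: 35
Frame 4: OPEN (6+0=6). Cumulative: 41
Frame 5: OPEN (9+0=9). Cumulative: 50
Frame 6: OPEN (5+2=7). Cumulative: 57
Frame 7: OPEN (1+8=9). Cumulative: 66
Frame 8: OPEN (5+2=7). Cumulative: 73
Frame 9: OPEN (4+3=7). Cumulative: 80
Frame 10: STRIKE. Sum of all frame-10 rolls (10+3+0) = 13. Cumulative: 93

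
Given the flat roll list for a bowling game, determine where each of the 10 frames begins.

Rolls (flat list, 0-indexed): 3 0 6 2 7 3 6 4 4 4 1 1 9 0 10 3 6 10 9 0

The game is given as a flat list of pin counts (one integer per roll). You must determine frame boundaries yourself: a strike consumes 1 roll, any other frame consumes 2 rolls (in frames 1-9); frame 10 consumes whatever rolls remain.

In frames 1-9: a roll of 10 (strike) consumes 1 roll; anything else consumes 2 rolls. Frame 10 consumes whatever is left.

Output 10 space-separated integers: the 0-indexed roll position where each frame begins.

Frame 1 starts at roll index 0: rolls=3,0 (sum=3), consumes 2 rolls
Frame 2 starts at roll index 2: rolls=6,2 (sum=8), consumes 2 rolls
Frame 3 starts at roll index 4: rolls=7,3 (sum=10), consumes 2 rolls
Frame 4 starts at roll index 6: rolls=6,4 (sum=10), consumes 2 rolls
Frame 5 starts at roll index 8: rolls=4,4 (sum=8), consumes 2 rolls
Frame 6 starts at roll index 10: rolls=1,1 (sum=2), consumes 2 rolls
Frame 7 starts at roll index 12: rolls=9,0 (sum=9), consumes 2 rolls
Frame 8 starts at roll index 14: roll=10 (strike), consumes 1 roll
Frame 9 starts at roll index 15: rolls=3,6 (sum=9), consumes 2 rolls
Frame 10 starts at roll index 17: 3 remaining rolls

Answer: 0 2 4 6 8 10 12 14 15 17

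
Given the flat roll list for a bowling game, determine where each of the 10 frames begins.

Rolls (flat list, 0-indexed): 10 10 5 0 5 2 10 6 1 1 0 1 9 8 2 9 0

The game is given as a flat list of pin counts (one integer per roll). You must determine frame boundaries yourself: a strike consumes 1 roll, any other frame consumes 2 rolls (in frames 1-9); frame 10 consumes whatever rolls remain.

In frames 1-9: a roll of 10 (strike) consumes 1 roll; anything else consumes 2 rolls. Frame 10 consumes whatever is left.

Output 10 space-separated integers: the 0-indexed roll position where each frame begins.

Answer: 0 1 2 4 6 7 9 11 13 15

Derivation:
Frame 1 starts at roll index 0: roll=10 (strike), consumes 1 roll
Frame 2 starts at roll index 1: roll=10 (strike), consumes 1 roll
Frame 3 starts at roll index 2: rolls=5,0 (sum=5), consumes 2 rolls
Frame 4 starts at roll index 4: rolls=5,2 (sum=7), consumes 2 rolls
Frame 5 starts at roll index 6: roll=10 (strike), consumes 1 roll
Frame 6 starts at roll index 7: rolls=6,1 (sum=7), consumes 2 rolls
Frame 7 starts at roll index 9: rolls=1,0 (sum=1), consumes 2 rolls
Frame 8 starts at roll index 11: rolls=1,9 (sum=10), consumes 2 rolls
Frame 9 starts at roll index 13: rolls=8,2 (sum=10), consumes 2 rolls
Frame 10 starts at roll index 15: 2 remaining rolls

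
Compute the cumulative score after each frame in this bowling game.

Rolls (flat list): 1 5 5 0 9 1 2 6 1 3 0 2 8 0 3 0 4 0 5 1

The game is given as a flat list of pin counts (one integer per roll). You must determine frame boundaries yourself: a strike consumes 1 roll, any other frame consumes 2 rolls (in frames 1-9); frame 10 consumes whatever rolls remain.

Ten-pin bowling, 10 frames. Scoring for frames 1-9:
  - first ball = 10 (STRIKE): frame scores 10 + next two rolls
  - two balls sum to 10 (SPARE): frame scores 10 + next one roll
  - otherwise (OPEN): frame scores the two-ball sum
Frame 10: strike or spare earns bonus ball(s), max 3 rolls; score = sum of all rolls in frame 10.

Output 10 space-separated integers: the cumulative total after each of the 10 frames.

Frame 1: OPEN (1+5=6). Cumulative: 6
Frame 2: OPEN (5+0=5). Cumulative: 11
Frame 3: SPARE (9+1=10). 10 + next roll (2) = 12. Cumulative: 23
Frame 4: OPEN (2+6=8). Cumulative: 31
Frame 5: OPEN (1+3=4). Cumulative: 35
Frame 6: OPEN (0+2=2). Cumulative: 37
Frame 7: OPEN (8+0=8). Cumulative: 45
Frame 8: OPEN (3+0=3). Cumulative: 48
Frame 9: OPEN (4+0=4). Cumulative: 52
Frame 10: OPEN. Sum of all frame-10 rolls (5+1) = 6. Cumulative: 58

Answer: 6 11 23 31 35 37 45 48 52 58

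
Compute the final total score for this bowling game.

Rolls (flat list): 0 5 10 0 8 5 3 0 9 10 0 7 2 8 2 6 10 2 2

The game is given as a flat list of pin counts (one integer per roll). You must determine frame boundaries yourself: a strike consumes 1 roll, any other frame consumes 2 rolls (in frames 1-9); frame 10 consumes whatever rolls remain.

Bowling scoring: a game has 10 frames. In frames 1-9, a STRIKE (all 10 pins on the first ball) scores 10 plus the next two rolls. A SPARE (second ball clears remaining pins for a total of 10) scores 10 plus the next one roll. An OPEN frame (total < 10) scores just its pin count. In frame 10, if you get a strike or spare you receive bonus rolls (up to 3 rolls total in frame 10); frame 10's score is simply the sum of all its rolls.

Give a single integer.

Answer: 106

Derivation:
Frame 1: OPEN (0+5=5). Cumulative: 5
Frame 2: STRIKE. 10 + next two rolls (0+8) = 18. Cumulative: 23
Frame 3: OPEN (0+8=8). Cumulative: 31
Frame 4: OPEN (5+3=8). Cumulative: 39
Frame 5: OPEN (0+9=9). Cumulative: 48
Frame 6: STRIKE. 10 + next two rolls (0+7) = 17. Cumulative: 65
Frame 7: OPEN (0+7=7). Cumulative: 72
Frame 8: SPARE (2+8=10). 10 + next roll (2) = 12. Cumulative: 84
Frame 9: OPEN (2+6=8). Cumulative: 92
Frame 10: STRIKE. Sum of all frame-10 rolls (10+2+2) = 14. Cumulative: 106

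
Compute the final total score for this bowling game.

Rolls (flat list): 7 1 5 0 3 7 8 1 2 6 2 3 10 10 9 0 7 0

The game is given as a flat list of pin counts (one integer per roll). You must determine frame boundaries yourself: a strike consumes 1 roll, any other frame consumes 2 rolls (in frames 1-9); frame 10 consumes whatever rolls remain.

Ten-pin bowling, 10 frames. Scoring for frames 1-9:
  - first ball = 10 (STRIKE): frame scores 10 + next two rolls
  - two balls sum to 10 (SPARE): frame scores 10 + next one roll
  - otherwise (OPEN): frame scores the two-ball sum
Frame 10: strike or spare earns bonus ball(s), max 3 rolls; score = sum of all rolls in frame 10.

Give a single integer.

Answer: 117

Derivation:
Frame 1: OPEN (7+1=8). Cumulative: 8
Frame 2: OPEN (5+0=5). Cumulative: 13
Frame 3: SPARE (3+7=10). 10 + next roll (8) = 18. Cumulative: 31
Frame 4: OPEN (8+1=9). Cumulative: 40
Frame 5: OPEN (2+6=8). Cumulative: 48
Frame 6: OPEN (2+3=5). Cumulative: 53
Frame 7: STRIKE. 10 + next two rolls (10+9) = 29. Cumulative: 82
Frame 8: STRIKE. 10 + next two rolls (9+0) = 19. Cumulative: 101
Frame 9: OPEN (9+0=9). Cumulative: 110
Frame 10: OPEN. Sum of all frame-10 rolls (7+0) = 7. Cumulative: 117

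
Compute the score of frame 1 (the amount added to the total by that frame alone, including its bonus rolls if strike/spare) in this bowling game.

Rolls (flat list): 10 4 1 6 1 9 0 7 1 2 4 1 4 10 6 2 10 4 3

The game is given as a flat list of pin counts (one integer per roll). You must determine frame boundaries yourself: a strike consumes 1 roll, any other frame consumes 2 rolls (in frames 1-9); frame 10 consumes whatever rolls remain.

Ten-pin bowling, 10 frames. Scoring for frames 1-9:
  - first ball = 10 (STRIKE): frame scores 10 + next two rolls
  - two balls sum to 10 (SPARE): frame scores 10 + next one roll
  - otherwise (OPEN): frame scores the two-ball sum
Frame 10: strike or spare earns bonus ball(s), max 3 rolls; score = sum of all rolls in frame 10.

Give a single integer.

Frame 1: STRIKE. 10 + next two rolls (4+1) = 15. Cumulative: 15
Frame 2: OPEN (4+1=5). Cumulative: 20
Frame 3: OPEN (6+1=7). Cumulative: 27

Answer: 15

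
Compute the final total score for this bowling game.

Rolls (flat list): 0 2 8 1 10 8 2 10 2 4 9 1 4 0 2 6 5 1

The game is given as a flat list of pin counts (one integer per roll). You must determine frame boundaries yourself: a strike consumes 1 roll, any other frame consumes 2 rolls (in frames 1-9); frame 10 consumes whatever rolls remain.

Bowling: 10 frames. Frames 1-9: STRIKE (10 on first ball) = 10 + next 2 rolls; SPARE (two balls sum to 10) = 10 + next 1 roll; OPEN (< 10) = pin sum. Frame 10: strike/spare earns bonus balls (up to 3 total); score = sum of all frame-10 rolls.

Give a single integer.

Answer: 105

Derivation:
Frame 1: OPEN (0+2=2). Cumulative: 2
Frame 2: OPEN (8+1=9). Cumulative: 11
Frame 3: STRIKE. 10 + next two rolls (8+2) = 20. Cumulative: 31
Frame 4: SPARE (8+2=10). 10 + next roll (10) = 20. Cumulative: 51
Frame 5: STRIKE. 10 + next two rolls (2+4) = 16. Cumulative: 67
Frame 6: OPEN (2+4=6). Cumulative: 73
Frame 7: SPARE (9+1=10). 10 + next roll (4) = 14. Cumulative: 87
Frame 8: OPEN (4+0=4). Cumulative: 91
Frame 9: OPEN (2+6=8). Cumulative: 99
Frame 10: OPEN. Sum of all frame-10 rolls (5+1) = 6. Cumulative: 105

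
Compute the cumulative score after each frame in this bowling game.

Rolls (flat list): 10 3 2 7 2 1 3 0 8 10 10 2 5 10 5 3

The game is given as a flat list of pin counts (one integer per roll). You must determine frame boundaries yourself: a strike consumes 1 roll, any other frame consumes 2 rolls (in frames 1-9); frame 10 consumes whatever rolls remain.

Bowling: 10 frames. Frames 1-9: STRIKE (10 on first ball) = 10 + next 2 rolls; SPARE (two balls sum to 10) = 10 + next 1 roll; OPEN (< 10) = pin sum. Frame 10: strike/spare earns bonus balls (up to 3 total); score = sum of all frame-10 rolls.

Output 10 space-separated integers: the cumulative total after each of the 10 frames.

Answer: 15 20 29 33 41 63 80 87 105 113

Derivation:
Frame 1: STRIKE. 10 + next two rolls (3+2) = 15. Cumulative: 15
Frame 2: OPEN (3+2=5). Cumulative: 20
Frame 3: OPEN (7+2=9). Cumulative: 29
Frame 4: OPEN (1+3=4). Cumulative: 33
Frame 5: OPEN (0+8=8). Cumulative: 41
Frame 6: STRIKE. 10 + next two rolls (10+2) = 22. Cumulative: 63
Frame 7: STRIKE. 10 + next two rolls (2+5) = 17. Cumulative: 80
Frame 8: OPEN (2+5=7). Cumulative: 87
Frame 9: STRIKE. 10 + next two rolls (5+3) = 18. Cumulative: 105
Frame 10: OPEN. Sum of all frame-10 rolls (5+3) = 8. Cumulative: 113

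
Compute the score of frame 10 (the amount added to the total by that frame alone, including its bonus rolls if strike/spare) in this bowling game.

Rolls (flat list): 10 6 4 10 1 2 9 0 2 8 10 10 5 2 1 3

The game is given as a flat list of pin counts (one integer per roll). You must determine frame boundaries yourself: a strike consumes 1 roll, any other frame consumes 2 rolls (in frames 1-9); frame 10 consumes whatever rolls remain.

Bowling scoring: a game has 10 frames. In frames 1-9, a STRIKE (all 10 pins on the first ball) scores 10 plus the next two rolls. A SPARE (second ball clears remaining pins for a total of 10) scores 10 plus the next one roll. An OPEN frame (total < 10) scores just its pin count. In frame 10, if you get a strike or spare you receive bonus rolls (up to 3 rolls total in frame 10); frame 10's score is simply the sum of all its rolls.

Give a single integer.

Frame 1: STRIKE. 10 + next two rolls (6+4) = 20. Cumulative: 20
Frame 2: SPARE (6+4=10). 10 + next roll (10) = 20. Cumulative: 40
Frame 3: STRIKE. 10 + next two rolls (1+2) = 13. Cumulative: 53
Frame 4: OPEN (1+2=3). Cumulative: 56
Frame 5: OPEN (9+0=9). Cumulative: 65
Frame 6: SPARE (2+8=10). 10 + next roll (10) = 20. Cumulative: 85
Frame 7: STRIKE. 10 + next two rolls (10+5) = 25. Cumulative: 110
Frame 8: STRIKE. 10 + next two rolls (5+2) = 17. Cumulative: 127
Frame 9: OPEN (5+2=7). Cumulative: 134
Frame 10: OPEN. Sum of all frame-10 rolls (1+3) = 4. Cumulative: 138

Answer: 4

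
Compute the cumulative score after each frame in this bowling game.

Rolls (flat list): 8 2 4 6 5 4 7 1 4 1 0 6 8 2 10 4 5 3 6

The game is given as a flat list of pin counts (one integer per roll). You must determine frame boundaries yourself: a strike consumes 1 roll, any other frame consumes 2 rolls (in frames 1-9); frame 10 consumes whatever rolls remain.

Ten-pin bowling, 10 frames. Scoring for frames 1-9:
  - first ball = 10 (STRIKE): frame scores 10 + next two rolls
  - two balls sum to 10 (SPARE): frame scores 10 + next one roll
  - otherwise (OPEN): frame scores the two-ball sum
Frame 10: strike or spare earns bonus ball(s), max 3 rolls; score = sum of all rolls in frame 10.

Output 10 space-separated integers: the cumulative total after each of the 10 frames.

Frame 1: SPARE (8+2=10). 10 + next roll (4) = 14. Cumulative: 14
Frame 2: SPARE (4+6=10). 10 + next roll (5) = 15. Cumulative: 29
Frame 3: OPEN (5+4=9). Cumulative: 38
Frame 4: OPEN (7+1=8). Cumulative: 46
Frame 5: OPEN (4+1=5). Cumulative: 51
Frame 6: OPEN (0+6=6). Cumulative: 57
Frame 7: SPARE (8+2=10). 10 + next roll (10) = 20. Cumulative: 77
Frame 8: STRIKE. 10 + next two rolls (4+5) = 19. Cumulative: 96
Frame 9: OPEN (4+5=9). Cumulative: 105
Frame 10: OPEN. Sum of all frame-10 rolls (3+6) = 9. Cumulative: 114

Answer: 14 29 38 46 51 57 77 96 105 114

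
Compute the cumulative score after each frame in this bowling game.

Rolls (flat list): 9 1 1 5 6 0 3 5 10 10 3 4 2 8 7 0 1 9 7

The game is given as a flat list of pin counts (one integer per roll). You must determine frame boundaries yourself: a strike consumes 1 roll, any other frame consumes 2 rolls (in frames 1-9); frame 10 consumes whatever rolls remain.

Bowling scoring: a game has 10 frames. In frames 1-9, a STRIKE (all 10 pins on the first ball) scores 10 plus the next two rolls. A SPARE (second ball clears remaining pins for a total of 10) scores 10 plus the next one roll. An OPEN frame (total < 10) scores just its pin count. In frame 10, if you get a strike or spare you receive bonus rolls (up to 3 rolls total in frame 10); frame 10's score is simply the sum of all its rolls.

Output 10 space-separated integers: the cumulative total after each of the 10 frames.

Frame 1: SPARE (9+1=10). 10 + next roll (1) = 11. Cumulative: 11
Frame 2: OPEN (1+5=6). Cumulative: 17
Frame 3: OPEN (6+0=6). Cumulative: 23
Frame 4: OPEN (3+5=8). Cumulative: 31
Frame 5: STRIKE. 10 + next two rolls (10+3) = 23. Cumulative: 54
Frame 6: STRIKE. 10 + next two rolls (3+4) = 17. Cumulative: 71
Frame 7: OPEN (3+4=7). Cumulative: 78
Frame 8: SPARE (2+8=10). 10 + next roll (7) = 17. Cumulative: 95
Frame 9: OPEN (7+0=7). Cumulative: 102
Frame 10: SPARE. Sum of all frame-10 rolls (1+9+7) = 17. Cumulative: 119

Answer: 11 17 23 31 54 71 78 95 102 119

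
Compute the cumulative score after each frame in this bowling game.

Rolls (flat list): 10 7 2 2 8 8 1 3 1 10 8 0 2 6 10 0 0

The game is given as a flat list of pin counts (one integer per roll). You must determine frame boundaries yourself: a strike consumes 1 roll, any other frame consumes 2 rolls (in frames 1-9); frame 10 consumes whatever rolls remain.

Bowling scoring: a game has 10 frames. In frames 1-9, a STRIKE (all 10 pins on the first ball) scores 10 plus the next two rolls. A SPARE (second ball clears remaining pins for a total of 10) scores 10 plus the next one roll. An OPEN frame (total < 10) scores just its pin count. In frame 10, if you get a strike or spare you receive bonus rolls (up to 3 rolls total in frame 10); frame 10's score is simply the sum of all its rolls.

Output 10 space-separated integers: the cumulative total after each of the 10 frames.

Frame 1: STRIKE. 10 + next two rolls (7+2) = 19. Cumulative: 19
Frame 2: OPEN (7+2=9). Cumulative: 28
Frame 3: SPARE (2+8=10). 10 + next roll (8) = 18. Cumulative: 46
Frame 4: OPEN (8+1=9). Cumulative: 55
Frame 5: OPEN (3+1=4). Cumulative: 59
Frame 6: STRIKE. 10 + next two rolls (8+0) = 18. Cumulative: 77
Frame 7: OPEN (8+0=8). Cumulative: 85
Frame 8: OPEN (2+6=8). Cumulative: 93
Frame 9: STRIKE. 10 + next two rolls (0+0) = 10. Cumulative: 103
Frame 10: OPEN. Sum of all frame-10 rolls (0+0) = 0. Cumulative: 103

Answer: 19 28 46 55 59 77 85 93 103 103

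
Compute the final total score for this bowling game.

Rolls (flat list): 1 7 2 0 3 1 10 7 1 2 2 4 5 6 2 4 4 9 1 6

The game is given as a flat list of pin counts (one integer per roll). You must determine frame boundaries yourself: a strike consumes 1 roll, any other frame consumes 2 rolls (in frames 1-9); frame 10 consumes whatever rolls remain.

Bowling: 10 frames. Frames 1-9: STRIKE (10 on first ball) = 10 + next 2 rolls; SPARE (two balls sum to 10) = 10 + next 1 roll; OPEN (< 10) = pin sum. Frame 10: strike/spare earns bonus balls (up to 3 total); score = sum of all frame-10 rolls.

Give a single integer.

Answer: 85

Derivation:
Frame 1: OPEN (1+7=8). Cumulative: 8
Frame 2: OPEN (2+0=2). Cumulative: 10
Frame 3: OPEN (3+1=4). Cumulative: 14
Frame 4: STRIKE. 10 + next two rolls (7+1) = 18. Cumulative: 32
Frame 5: OPEN (7+1=8). Cumulative: 40
Frame 6: OPEN (2+2=4). Cumulative: 44
Frame 7: OPEN (4+5=9). Cumulative: 53
Frame 8: OPEN (6+2=8). Cumulative: 61
Frame 9: OPEN (4+4=8). Cumulative: 69
Frame 10: SPARE. Sum of all frame-10 rolls (9+1+6) = 16. Cumulative: 85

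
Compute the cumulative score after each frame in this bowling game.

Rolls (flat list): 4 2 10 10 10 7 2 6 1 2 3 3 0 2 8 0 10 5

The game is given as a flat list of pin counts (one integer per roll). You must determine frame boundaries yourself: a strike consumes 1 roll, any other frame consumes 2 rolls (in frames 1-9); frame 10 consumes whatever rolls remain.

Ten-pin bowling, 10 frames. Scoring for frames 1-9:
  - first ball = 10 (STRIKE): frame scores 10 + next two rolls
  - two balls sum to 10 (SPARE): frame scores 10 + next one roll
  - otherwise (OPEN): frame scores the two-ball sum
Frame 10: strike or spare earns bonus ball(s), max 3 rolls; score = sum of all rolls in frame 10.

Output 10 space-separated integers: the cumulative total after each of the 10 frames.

Frame 1: OPEN (4+2=6). Cumulative: 6
Frame 2: STRIKE. 10 + next two rolls (10+10) = 30. Cumulative: 36
Frame 3: STRIKE. 10 + next two rolls (10+7) = 27. Cumulative: 63
Frame 4: STRIKE. 10 + next two rolls (7+2) = 19. Cumulative: 82
Frame 5: OPEN (7+2=9). Cumulative: 91
Frame 6: OPEN (6+1=7). Cumulative: 98
Frame 7: OPEN (2+3=5). Cumulative: 103
Frame 8: OPEN (3+0=3). Cumulative: 106
Frame 9: SPARE (2+8=10). 10 + next roll (0) = 10. Cumulative: 116
Frame 10: SPARE. Sum of all frame-10 rolls (0+10+5) = 15. Cumulative: 131

Answer: 6 36 63 82 91 98 103 106 116 131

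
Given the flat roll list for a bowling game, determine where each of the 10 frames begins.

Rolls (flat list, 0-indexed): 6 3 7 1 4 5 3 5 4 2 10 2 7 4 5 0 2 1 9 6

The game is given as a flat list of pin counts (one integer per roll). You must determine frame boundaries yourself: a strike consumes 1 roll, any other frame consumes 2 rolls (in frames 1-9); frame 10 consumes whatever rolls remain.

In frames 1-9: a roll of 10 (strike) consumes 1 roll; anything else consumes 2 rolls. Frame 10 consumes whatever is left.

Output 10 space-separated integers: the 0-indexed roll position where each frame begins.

Answer: 0 2 4 6 8 10 11 13 15 17

Derivation:
Frame 1 starts at roll index 0: rolls=6,3 (sum=9), consumes 2 rolls
Frame 2 starts at roll index 2: rolls=7,1 (sum=8), consumes 2 rolls
Frame 3 starts at roll index 4: rolls=4,5 (sum=9), consumes 2 rolls
Frame 4 starts at roll index 6: rolls=3,5 (sum=8), consumes 2 rolls
Frame 5 starts at roll index 8: rolls=4,2 (sum=6), consumes 2 rolls
Frame 6 starts at roll index 10: roll=10 (strike), consumes 1 roll
Frame 7 starts at roll index 11: rolls=2,7 (sum=9), consumes 2 rolls
Frame 8 starts at roll index 13: rolls=4,5 (sum=9), consumes 2 rolls
Frame 9 starts at roll index 15: rolls=0,2 (sum=2), consumes 2 rolls
Frame 10 starts at roll index 17: 3 remaining rolls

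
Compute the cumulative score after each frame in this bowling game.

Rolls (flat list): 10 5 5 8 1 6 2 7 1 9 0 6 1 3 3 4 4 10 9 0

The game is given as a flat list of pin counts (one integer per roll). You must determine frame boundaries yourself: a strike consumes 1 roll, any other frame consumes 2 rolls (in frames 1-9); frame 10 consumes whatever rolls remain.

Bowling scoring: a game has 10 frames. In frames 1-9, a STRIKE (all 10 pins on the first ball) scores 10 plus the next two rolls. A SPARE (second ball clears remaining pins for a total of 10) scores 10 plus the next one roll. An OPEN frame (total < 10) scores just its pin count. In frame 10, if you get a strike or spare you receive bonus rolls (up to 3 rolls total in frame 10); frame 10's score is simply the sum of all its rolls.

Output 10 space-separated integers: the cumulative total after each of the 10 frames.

Answer: 20 38 47 55 63 72 79 85 93 112

Derivation:
Frame 1: STRIKE. 10 + next two rolls (5+5) = 20. Cumulative: 20
Frame 2: SPARE (5+5=10). 10 + next roll (8) = 18. Cumulative: 38
Frame 3: OPEN (8+1=9). Cumulative: 47
Frame 4: OPEN (6+2=8). Cumulative: 55
Frame 5: OPEN (7+1=8). Cumulative: 63
Frame 6: OPEN (9+0=9). Cumulative: 72
Frame 7: OPEN (6+1=7). Cumulative: 79
Frame 8: OPEN (3+3=6). Cumulative: 85
Frame 9: OPEN (4+4=8). Cumulative: 93
Frame 10: STRIKE. Sum of all frame-10 rolls (10+9+0) = 19. Cumulative: 112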